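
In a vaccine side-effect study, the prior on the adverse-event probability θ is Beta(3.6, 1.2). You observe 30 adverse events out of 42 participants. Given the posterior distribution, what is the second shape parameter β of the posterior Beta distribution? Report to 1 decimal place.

The Beta prior is conjugate to a Binomial/Bernoulli likelihood; the update adds successes to α and failures to β.
Posterior: Beta(α+k, β+n−k) = Beta(3.6+30, 1.2+12) = Beta(33.6, 13.2).
Posterior β = 13.2.

13.2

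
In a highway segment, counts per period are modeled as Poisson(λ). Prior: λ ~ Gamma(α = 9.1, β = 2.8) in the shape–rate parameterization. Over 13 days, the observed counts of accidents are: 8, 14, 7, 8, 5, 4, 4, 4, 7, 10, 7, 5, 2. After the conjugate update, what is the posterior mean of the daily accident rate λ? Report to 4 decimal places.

5.9557

With a Gamma(shape α, rate β) prior, the Poisson likelihood is conjugate: the posterior is Gamma(α + ΣXᵢ, β + n).
Sum of counts S = 85 over n = 13 days.
Posterior: Gamma(α+S, β+n) = Gamma(9.1+85, 2.8+13) = Gamma(94.1, 15.8).
Posterior mean = α/β = 94.1/15.8 = 5.9557.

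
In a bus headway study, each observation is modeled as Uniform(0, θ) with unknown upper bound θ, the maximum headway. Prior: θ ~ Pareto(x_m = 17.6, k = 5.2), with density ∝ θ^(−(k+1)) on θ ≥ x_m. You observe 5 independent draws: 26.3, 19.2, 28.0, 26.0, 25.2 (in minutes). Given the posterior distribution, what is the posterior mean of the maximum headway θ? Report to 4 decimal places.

31.0435

A Pareto(scale x_m, shape k) prior on the upper bound θ of Uniform(0, θ) is conjugate: posterior is Pareto(max(x_m, max xᵢ), k + n).
Sample maximum = 28.0; prior scale x_m = 17.6 → posterior scale = max = 28.0.
Posterior shape = 5.2 + 5 = 10.2.
E[θ|data] = k·x_m/(k−1) = 10.2·28.0/9.2 = 31.0435.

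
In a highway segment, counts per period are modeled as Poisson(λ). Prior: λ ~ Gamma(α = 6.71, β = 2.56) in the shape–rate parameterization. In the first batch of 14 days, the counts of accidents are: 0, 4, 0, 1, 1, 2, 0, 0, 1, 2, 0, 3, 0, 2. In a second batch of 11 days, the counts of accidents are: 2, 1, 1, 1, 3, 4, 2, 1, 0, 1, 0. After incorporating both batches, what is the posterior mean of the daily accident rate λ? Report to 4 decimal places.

1.4046

With a Gamma(shape α, rate β) prior, the Poisson likelihood is conjugate: the posterior is Gamma(α + ΣXᵢ, β + n).
Batch 1: sum of counts S = 16 over n = 14 days.
After batch 1: Gamma(α+S, β+n) = Gamma(6.71+16, 2.56+14) = Gamma(22.71, 16.56).
Batch 2: sum of counts S = 16 over n = 11 days.
After batch 2: Gamma(α+S, β+n) = Gamma(22.71+16, 16.56+11) = Gamma(38.71, 27.56).
Posterior mean = α/β = 38.71/27.56 = 1.4046.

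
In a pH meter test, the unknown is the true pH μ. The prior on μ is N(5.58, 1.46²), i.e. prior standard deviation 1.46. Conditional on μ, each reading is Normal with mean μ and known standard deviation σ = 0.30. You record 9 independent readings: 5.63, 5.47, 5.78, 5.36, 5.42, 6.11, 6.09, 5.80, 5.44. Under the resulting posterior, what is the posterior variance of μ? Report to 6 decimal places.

For Normal data with known variance σ², a Normal(μ₀, σ₀²) prior on μ is conjugate. Posterior precision = 1/σ₀² + n/σ²; posterior mean is the precision-weighted average of μ₀ and x̄.
σ₀² = 1.46² = 2.1316, σ² = 0.30² = 0.09; σ² + n·σ₀² = 0.09 + 9·2.1316 = 19.2744.
Posterior precision = 1/σ₀² + n/σ² = 1/2.1316 + 9/0.09 = (σ² + n·σ₀²)/(σ₀²σ²) = 19.2744/(2.1316·0.09); posterior variance σₙ² = σ₀²σ²/(σ² + n·σ₀²) = 2.1316·0.09/19.2744 = 0.009953.

0.009953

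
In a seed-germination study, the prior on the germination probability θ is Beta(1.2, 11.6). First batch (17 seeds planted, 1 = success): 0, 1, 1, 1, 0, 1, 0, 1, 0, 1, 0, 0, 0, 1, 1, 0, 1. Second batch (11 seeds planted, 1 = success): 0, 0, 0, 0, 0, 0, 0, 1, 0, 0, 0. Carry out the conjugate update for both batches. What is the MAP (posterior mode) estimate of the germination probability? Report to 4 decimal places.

0.2629

The Beta prior is conjugate to a Binomial/Bernoulli likelihood; the update adds successes to α and failures to β.
After batch 1: Beta(1.2+9, 11.6+8) = Beta(10.2, 19.6).
After batch 2: Beta(10.2+1, 19.6+10) = Beta(11.2, 29.6).
Mode of Beta(a,b) for a,b>1 is (a−1)/(a+b−2) = 10.2/38.8 = 0.2629.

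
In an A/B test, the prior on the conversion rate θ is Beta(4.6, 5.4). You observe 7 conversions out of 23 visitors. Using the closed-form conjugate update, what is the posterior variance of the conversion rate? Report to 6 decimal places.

0.006704

The Beta prior is conjugate to a Binomial/Bernoulli likelihood; the update adds successes to α and failures to β.
Posterior: Beta(α+k, β+n−k) = Beta(4.6+7, 5.4+16) = Beta(11.6, 21.4).
Var = αβ/((α+β)²(α+β+1)) = 11.6·21.4/(33.0²·34.0) = 0.006704.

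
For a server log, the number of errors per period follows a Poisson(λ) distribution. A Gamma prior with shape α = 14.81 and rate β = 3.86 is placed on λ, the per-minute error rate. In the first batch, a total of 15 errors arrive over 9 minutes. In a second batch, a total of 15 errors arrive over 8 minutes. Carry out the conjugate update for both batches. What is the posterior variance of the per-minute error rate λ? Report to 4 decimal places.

With a Gamma(shape α, rate β) prior, the Poisson likelihood is conjugate: the posterior is Gamma(α + ΣXᵢ, β + n).
After batch 1: Gamma(α+S, β+n) = Gamma(14.81+15, 3.86+9) = Gamma(29.81, 12.86).
After batch 2: Gamma(α+S, β+n) = Gamma(29.81+15, 12.86+8) = Gamma(44.81, 20.86).
Var = α/β² = 44.81/20.86² = 0.1030.

0.1030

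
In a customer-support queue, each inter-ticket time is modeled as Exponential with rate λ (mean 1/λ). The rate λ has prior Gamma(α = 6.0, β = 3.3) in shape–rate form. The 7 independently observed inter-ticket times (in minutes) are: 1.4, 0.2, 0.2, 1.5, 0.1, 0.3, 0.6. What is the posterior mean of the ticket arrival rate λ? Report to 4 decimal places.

With a Gamma(shape α, rate β) prior on the exponential rate λ, the posterior after n observations with total T = Σxᵢ is Gamma(α+n, β+T).
Sum of observations T = 4.3 minutes; n = 7.
Posterior: Gamma(6.0+7, 3.3+4.3) = Gamma(13.0, 7.6).
Posterior mean of λ = α/β = 13.0/7.6 = 1.7105.

1.7105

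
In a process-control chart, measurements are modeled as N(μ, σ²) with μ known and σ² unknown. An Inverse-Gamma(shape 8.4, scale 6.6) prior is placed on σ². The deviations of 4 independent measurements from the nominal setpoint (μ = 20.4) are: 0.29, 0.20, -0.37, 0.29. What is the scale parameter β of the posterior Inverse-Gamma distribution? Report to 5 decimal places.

With known mean μ and an Inverse-Gamma(α, β) prior on σ², the Normal likelihood is conjugate: posterior is Inv-Gamma(α + n/2, β + Σ(xᵢ−μ)²/2).
Σ(xᵢ−μ)² = (0.29)² + (0.20)² + (-0.37)² + (0.29)² = 0.3451.
Posterior: Inv-Gamma(8.4 + 4/2, 6.6 + 0.3451/2) = Inv-Gamma(10.40, 6.77255).
Posterior β = 6.77255.

6.77255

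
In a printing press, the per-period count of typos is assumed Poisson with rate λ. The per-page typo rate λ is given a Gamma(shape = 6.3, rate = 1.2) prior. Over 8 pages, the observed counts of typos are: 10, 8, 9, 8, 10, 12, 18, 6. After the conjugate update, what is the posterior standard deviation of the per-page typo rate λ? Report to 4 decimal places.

With a Gamma(shape α, rate β) prior, the Poisson likelihood is conjugate: the posterior is Gamma(α + ΣXᵢ, β + n).
Sum of counts S = 81 over n = 8 pages.
Posterior: Gamma(α+S, β+n) = Gamma(6.3+81, 1.2+8) = Gamma(87.3, 9.2).
SD = √α/β = √87.3/9.2 = 1.0156.

1.0156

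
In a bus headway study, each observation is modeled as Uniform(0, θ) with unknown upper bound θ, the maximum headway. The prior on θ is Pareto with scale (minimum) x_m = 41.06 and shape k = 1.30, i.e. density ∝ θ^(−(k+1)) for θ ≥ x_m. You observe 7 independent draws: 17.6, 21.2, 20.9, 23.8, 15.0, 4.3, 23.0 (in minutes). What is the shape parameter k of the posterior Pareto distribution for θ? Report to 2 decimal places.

8.30

A Pareto(scale x_m, shape k) prior on the upper bound θ of Uniform(0, θ) is conjugate: posterior is Pareto(max(x_m, max xᵢ), k + n).
Sample maximum = 23.8; prior scale x_m = 41.06 → posterior scale = max = 41.06.
Posterior shape = 1.30 + 7 = 8.30.
Posterior shape k = 8.30.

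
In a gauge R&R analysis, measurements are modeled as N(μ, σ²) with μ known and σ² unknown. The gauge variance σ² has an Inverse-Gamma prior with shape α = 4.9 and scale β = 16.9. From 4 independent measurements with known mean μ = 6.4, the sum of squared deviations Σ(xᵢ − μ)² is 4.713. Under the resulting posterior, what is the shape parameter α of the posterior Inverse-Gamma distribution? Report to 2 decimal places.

With known mean μ and an Inverse-Gamma(α, β) prior on σ², the Normal likelihood is conjugate: posterior is Inv-Gamma(α + n/2, β + Σ(xᵢ−μ)²/2).
Posterior: Inv-Gamma(4.9 + 4/2, 16.9 + 4.713/2) = Inv-Gamma(6.90, 19.2565).
Posterior α = 6.90.

6.90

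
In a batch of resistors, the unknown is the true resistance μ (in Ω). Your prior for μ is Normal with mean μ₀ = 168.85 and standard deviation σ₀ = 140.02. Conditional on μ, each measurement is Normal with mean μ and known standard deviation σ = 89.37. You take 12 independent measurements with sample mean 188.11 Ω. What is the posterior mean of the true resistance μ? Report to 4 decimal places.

For Normal data with known variance σ², a Normal(μ₀, σ₀²) prior on μ is conjugate. Posterior precision = 1/σ₀² + n/σ²; posterior mean is the precision-weighted average of μ₀ and x̄.
n·x̄ = 12·188.11 = 2257.32.
σ₀² = 140.02² = 19605.6004, σ² = 89.37² = 7986.9969; σ² + n·σ₀² = 7986.9969 + 12·19605.6004 = 243254.2017.
Posterior mean = (μ₀/σ₀² + n·x̄/σ²)/(1/σ₀² + n/σ²) = (σ²·μ₀ + σ₀²·n·x̄)/(σ² + n·σ₀²) = (7986.9969·168.85 + 19605.6004·2257.32)/243254.2017 = 45604718.321493/243254.2017 = 187.4776.

187.4776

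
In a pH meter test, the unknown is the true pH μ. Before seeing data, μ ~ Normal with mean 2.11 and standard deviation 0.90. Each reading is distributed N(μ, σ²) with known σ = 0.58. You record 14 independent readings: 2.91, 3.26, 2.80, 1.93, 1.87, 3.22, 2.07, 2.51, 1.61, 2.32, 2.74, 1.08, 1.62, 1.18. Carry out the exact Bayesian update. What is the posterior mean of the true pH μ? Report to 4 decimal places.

2.2196

For Normal data with known variance σ², a Normal(μ₀, σ₀²) prior on μ is conjugate. Posterior precision = 1/σ₀² + n/σ²; posterior mean is the precision-weighted average of μ₀ and x̄.
Σxᵢ = 2.91 + 3.26 + 2.80 + 1.93 + 1.87 + 3.22 + 2.07 + 2.51 + 1.61 + 2.32 + 2.74 + 1.08 + 1.62 + 1.18 = 31.12, so n·x̄ = 31.12.
σ₀² = 0.90² = 0.81, σ² = 0.58² = 0.3364; σ² + n·σ₀² = 0.3364 + 14·0.81 = 11.6764.
Posterior mean = (μ₀/σ₀² + n·x̄/σ²)/(1/σ₀² + n/σ²) = (σ²·μ₀ + σ₀²·n·x̄)/(σ² + n·σ₀²) = (0.3364·2.11 + 0.81·31.12)/11.6764 = 25.917004/11.6764 = 2.2196.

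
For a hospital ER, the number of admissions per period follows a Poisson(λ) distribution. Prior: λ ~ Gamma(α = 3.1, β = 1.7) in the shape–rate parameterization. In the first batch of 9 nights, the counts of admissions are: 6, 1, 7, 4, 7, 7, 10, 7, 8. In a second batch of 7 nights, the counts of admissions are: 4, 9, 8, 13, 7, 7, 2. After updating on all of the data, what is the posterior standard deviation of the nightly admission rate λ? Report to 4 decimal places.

0.5928

With a Gamma(shape α, rate β) prior, the Poisson likelihood is conjugate: the posterior is Gamma(α + ΣXᵢ, β + n).
Batch 1: sum of counts S = 57 over n = 9 nights.
After batch 1: Gamma(α+S, β+n) = Gamma(3.1+57, 1.7+9) = Gamma(60.1, 10.7).
Batch 2: sum of counts S = 50 over n = 7 nights.
After batch 2: Gamma(α+S, β+n) = Gamma(60.1+50, 10.7+7) = Gamma(110.1, 17.7).
SD = √α/β = √110.1/17.7 = 0.5928.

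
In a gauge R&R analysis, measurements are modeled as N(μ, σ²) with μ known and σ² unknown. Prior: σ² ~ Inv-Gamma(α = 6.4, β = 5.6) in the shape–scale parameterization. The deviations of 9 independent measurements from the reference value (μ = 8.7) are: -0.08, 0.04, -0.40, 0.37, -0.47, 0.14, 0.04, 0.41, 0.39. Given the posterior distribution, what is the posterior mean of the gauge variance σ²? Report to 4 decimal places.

0.6095

With known mean μ and an Inverse-Gamma(α, β) prior on σ², the Normal likelihood is conjugate: posterior is Inv-Gamma(α + n/2, β + Σ(xᵢ−μ)²/2).
Σ(xᵢ−μ)² = (-0.08)² + (0.04)² + (-0.40)² + (0.37)² + (-0.47)² + (0.14)² + (0.04)² + (0.41)² + (0.39)² = 0.8672.
Posterior: Inv-Gamma(6.4 + 9/2, 5.6 + 0.8672/2) = Inv-Gamma(10.90, 6.03360).
E[σ²|data] = β/(α−1) = 6.03360/9.90 = 0.6095.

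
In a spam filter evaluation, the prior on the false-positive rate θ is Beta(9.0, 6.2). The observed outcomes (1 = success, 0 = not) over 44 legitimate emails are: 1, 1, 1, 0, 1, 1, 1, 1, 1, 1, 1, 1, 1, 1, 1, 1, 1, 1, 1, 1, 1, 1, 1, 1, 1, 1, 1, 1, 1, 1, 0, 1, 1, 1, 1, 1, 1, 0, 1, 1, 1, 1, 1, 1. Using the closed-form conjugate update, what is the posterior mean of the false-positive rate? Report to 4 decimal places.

The Beta prior is conjugate to a Binomial/Bernoulli likelihood; the update adds successes to α and failures to β.
Posterior: Beta(α+k, β+n−k) = Beta(9.0+41, 6.2+3) = Beta(50.0, 9.2).
Posterior mean = α/(α+β) = 50.0/59.2 = 0.8446.

0.8446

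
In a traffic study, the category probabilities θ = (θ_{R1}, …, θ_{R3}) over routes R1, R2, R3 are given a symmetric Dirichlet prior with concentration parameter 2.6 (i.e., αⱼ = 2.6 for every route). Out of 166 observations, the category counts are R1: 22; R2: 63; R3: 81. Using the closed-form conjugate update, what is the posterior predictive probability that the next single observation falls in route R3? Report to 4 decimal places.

The Dirichlet prior is conjugate to the Multinomial likelihood: each posterior αⱼ = prior αⱼ + observed count nⱼ.
Posterior concentration: (24.6, 65.6, 83.6), total = 173.8.
P(next = R3 | data) = α_{R3}/Σα = 0.4810.

0.4810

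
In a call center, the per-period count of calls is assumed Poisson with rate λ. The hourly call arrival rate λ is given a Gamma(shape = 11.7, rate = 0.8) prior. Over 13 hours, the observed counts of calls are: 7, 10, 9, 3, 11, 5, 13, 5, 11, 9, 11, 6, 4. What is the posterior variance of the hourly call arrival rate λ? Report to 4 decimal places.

0.6075

With a Gamma(shape α, rate β) prior, the Poisson likelihood is conjugate: the posterior is Gamma(α + ΣXᵢ, β + n).
Sum of counts S = 104 over n = 13 hours.
Posterior: Gamma(α+S, β+n) = Gamma(11.7+104, 0.8+13) = Gamma(115.7, 13.8).
Var = α/β² = 115.7/13.8² = 0.6075.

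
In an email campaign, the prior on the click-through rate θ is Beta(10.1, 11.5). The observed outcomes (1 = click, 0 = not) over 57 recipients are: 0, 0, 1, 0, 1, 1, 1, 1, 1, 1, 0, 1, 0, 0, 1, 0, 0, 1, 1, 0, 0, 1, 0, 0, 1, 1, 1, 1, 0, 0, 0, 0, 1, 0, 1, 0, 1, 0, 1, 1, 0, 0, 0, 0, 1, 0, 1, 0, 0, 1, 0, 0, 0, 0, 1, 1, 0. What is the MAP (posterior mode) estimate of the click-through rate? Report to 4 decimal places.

0.4582

The Beta prior is conjugate to a Binomial/Bernoulli likelihood; the update adds successes to α and failures to β.
Posterior: Beta(α+k, β+n−k) = Beta(10.1+26, 11.5+31) = Beta(36.1, 42.5).
Mode of Beta(a,b) for a,b>1 is (a−1)/(a+b−2) = 35.1/76.6 = 0.4582.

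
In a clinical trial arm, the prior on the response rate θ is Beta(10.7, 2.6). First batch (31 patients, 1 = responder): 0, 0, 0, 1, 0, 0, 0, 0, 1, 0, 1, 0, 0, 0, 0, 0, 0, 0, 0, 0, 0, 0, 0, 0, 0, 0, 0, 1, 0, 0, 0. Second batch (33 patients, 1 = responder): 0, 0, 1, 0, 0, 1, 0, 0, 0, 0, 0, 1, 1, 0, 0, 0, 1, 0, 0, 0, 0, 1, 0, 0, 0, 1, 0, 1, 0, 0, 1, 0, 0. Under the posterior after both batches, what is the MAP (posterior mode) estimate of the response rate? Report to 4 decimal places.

0.3015

The Beta prior is conjugate to a Binomial/Bernoulli likelihood; the update adds successes to α and failures to β.
After batch 1: Beta(10.7+4, 2.6+27) = Beta(14.7, 29.6).
After batch 2: Beta(14.7+9, 29.6+24) = Beta(23.7, 53.6).
Mode of Beta(a,b) for a,b>1 is (a−1)/(a+b−2) = 22.7/75.3 = 0.3015.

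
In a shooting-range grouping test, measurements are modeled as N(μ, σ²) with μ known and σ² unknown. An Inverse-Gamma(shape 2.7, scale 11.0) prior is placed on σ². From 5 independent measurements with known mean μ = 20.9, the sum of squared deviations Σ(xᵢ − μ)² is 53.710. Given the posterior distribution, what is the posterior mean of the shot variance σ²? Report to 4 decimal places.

9.0131

With known mean μ and an Inverse-Gamma(α, β) prior on σ², the Normal likelihood is conjugate: posterior is Inv-Gamma(α + n/2, β + Σ(xᵢ−μ)²/2).
Posterior: Inv-Gamma(2.7 + 5/2, 11.0 + 53.710/2) = Inv-Gamma(5.20, 37.8550).
E[σ²|data] = β/(α−1) = 37.8550/4.20 = 9.0131.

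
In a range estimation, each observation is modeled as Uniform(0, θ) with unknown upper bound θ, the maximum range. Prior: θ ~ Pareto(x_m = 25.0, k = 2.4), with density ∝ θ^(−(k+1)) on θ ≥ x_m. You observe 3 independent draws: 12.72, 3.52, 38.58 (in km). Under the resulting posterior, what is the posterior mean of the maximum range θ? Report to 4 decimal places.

47.3482

A Pareto(scale x_m, shape k) prior on the upper bound θ of Uniform(0, θ) is conjugate: posterior is Pareto(max(x_m, max xᵢ), k + n).
Sample maximum = 38.58; prior scale x_m = 25.0 → posterior scale = max = 38.58.
Posterior shape = 2.4 + 3 = 5.4.
E[θ|data] = k·x_m/(k−1) = 5.4·38.58/4.4 = 47.3482.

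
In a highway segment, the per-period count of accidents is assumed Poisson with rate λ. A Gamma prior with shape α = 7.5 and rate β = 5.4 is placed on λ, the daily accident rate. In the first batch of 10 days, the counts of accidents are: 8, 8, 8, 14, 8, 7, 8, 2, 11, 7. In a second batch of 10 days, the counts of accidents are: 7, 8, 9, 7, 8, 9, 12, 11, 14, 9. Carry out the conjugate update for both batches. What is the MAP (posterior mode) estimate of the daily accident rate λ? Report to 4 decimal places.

7.1457

With a Gamma(shape α, rate β) prior, the Poisson likelihood is conjugate: the posterior is Gamma(α + ΣXᵢ, β + n).
Batch 1: sum of counts S = 81 over n = 10 days.
After batch 1: Gamma(α+S, β+n) = Gamma(7.5+81, 5.4+10) = Gamma(88.5, 15.4).
Batch 2: sum of counts S = 94 over n = 10 days.
After batch 2: Gamma(α+S, β+n) = Gamma(88.5+94, 15.4+10) = Gamma(182.5, 25.4).
Mode of Gamma(α,β) for α≥1 is (α−1)/β = 181.5/25.4 = 7.1457.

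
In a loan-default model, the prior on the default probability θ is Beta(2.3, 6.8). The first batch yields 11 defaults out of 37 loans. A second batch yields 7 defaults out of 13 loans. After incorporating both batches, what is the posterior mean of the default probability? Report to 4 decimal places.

The Beta prior is conjugate to a Binomial/Bernoulli likelihood; the update adds successes to α and failures to β.
After batch 1: Beta(2.3+11, 6.8+26) = Beta(13.3, 32.8).
After batch 2: Beta(13.3+7, 32.8+6) = Beta(20.3, 38.8).
Posterior mean = α/(α+β) = 20.3/59.1 = 0.3435.

0.3435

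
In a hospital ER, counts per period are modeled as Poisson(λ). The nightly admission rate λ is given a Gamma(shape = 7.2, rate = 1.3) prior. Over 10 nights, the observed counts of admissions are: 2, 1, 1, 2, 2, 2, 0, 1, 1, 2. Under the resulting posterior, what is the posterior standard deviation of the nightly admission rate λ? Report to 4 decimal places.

With a Gamma(shape α, rate β) prior, the Poisson likelihood is conjugate: the posterior is Gamma(α + ΣXᵢ, β + n).
Sum of counts S = 14 over n = 10 nights.
Posterior: Gamma(α+S, β+n) = Gamma(7.2+14, 1.3+10) = Gamma(21.2, 11.3).
SD = √α/β = √21.2/11.3 = 0.4075.

0.4075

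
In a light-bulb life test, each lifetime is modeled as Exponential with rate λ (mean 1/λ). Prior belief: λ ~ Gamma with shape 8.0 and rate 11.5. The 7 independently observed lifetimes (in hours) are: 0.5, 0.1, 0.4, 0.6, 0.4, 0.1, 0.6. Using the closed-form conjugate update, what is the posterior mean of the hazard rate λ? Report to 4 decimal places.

With a Gamma(shape α, rate β) prior on the exponential rate λ, the posterior after n observations with total T = Σxᵢ is Gamma(α+n, β+T).
Sum of observations T = 2.7 hours; n = 7.
Posterior: Gamma(8.0+7, 11.5+2.7) = Gamma(15.0, 14.2).
Posterior mean of λ = α/β = 15.0/14.2 = 1.0563.

1.0563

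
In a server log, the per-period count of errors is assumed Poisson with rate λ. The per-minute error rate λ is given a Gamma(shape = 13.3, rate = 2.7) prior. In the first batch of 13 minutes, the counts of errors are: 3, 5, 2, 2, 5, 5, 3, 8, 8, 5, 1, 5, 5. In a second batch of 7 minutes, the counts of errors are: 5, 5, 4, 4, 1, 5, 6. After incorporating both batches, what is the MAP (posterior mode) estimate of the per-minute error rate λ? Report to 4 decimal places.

4.3744

With a Gamma(shape α, rate β) prior, the Poisson likelihood is conjugate: the posterior is Gamma(α + ΣXᵢ, β + n).
Batch 1: sum of counts S = 57 over n = 13 minutes.
After batch 1: Gamma(α+S, β+n) = Gamma(13.3+57, 2.7+13) = Gamma(70.3, 15.7).
Batch 2: sum of counts S = 30 over n = 7 minutes.
After batch 2: Gamma(α+S, β+n) = Gamma(70.3+30, 15.7+7) = Gamma(100.3, 22.7).
Mode of Gamma(α,β) for α≥1 is (α−1)/β = 99.3/22.7 = 4.3744.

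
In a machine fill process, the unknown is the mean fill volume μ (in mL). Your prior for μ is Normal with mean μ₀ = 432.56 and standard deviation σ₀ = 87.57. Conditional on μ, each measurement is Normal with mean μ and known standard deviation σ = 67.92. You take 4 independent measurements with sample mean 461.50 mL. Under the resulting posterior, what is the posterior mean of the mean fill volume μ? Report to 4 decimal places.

457.7166

For Normal data with known variance σ², a Normal(μ₀, σ₀²) prior on μ is conjugate. Posterior precision = 1/σ₀² + n/σ²; posterior mean is the precision-weighted average of μ₀ and x̄.
n·x̄ = 4·461.50 = 1846.
σ₀² = 87.57² = 7668.5049, σ² = 67.92² = 4613.1264; σ² + n·σ₀² = 4613.1264 + 4·7668.5049 = 35287.146.
Posterior mean = (μ₀/σ₀² + n·x̄/σ²)/(1/σ₀² + n/σ²) = (σ²·μ₀ + σ₀²·n·x̄)/(σ² + n·σ₀²) = (4613.1264·432.56 + 7668.5049·1846)/35287.146 = 16151514.000984/35287.146 = 457.7166.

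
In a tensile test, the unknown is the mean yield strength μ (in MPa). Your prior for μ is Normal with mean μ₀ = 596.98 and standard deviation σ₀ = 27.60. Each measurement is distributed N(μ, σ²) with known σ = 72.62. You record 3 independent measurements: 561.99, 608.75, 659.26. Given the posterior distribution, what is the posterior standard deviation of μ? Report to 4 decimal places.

For Normal data with known variance σ², a Normal(μ₀, σ₀²) prior on μ is conjugate. Posterior precision = 1/σ₀² + n/σ²; posterior mean is the precision-weighted average of μ₀ and x̄.
σ₀² = 27.60² = 761.76, σ² = 72.62² = 5273.6644; σ² + n·σ₀² = 5273.6644 + 3·761.76 = 7558.9444.
Posterior precision = 1/σ₀² + n/σ² = 1/761.76 + 3/5273.6644 = (σ² + n·σ₀²)/(σ₀²σ²) = 7558.9444/(761.76·5273.6644); posterior variance σₙ² = σ₀²σ²/(σ² + n·σ₀²) = 761.76·5273.6644/7558.9444 = 531.458677.
Posterior SD = √σₙ² = √(761.76·5273.6644/7558.9444) = 23.0534.

23.0534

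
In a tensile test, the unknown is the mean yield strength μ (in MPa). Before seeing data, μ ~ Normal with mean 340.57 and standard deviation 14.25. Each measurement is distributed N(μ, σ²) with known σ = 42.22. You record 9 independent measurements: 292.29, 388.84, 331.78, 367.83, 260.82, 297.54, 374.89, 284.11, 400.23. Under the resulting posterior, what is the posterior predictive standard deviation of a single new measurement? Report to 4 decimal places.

For Normal data with known variance σ², a Normal(μ₀, σ₀²) prior on μ is conjugate. Posterior precision = 1/σ₀² + n/σ²; posterior mean is the precision-weighted average of μ₀ and x̄.
σ₀² = 14.25² = 203.0625, σ² = 42.22² = 1782.5284; σ² + n·σ₀² = 1782.5284 + 9·203.0625 = 3610.0909.
Posterior precision = 1/σ₀² + n/σ² = 1/203.0625 + 9/1782.5284 = (σ² + n·σ₀²)/(σ₀²σ²) = 3610.0909/(203.0625·1782.5284); posterior variance σₙ² = σ₀²σ²/(σ² + n·σ₀²) = 203.0625·1782.5284/3610.0909 = 100.264698.
Predictive variance for one new observation = σₙ² + σ² = 203.0625·1782.5284/3610.0909 + 1782.5284 = σ²·(σ₀² + 3610.0909)/3610.0909 = 1782.5284·3813.1534/3610.0909 = 1882.793098; SD = √(1782.5284·3813.1534/3610.0909) = 43.3912.

43.3912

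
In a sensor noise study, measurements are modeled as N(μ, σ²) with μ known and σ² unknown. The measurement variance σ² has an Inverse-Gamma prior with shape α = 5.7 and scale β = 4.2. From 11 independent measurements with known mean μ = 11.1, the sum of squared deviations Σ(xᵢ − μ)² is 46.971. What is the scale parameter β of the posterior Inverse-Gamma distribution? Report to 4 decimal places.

With known mean μ and an Inverse-Gamma(α, β) prior on σ², the Normal likelihood is conjugate: posterior is Inv-Gamma(α + n/2, β + Σ(xᵢ−μ)²/2).
Posterior: Inv-Gamma(5.7 + 11/2, 4.2 + 46.971/2) = Inv-Gamma(11.20, 27.6855).
Posterior β = 27.6855.

27.6855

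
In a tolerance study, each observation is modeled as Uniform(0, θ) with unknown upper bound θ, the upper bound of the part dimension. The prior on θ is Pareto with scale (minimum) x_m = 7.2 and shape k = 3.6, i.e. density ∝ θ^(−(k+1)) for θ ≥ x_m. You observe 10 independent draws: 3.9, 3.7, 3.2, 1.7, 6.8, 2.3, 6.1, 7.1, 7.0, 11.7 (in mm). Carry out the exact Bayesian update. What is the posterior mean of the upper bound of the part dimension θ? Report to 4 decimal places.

A Pareto(scale x_m, shape k) prior on the upper bound θ of Uniform(0, θ) is conjugate: posterior is Pareto(max(x_m, max xᵢ), k + n).
Sample maximum = 11.7; prior scale x_m = 7.2 → posterior scale = max = 11.7.
Posterior shape = 3.6 + 10 = 13.6.
E[θ|data] = k·x_m/(k−1) = 13.6·11.7/12.6 = 12.6286.

12.6286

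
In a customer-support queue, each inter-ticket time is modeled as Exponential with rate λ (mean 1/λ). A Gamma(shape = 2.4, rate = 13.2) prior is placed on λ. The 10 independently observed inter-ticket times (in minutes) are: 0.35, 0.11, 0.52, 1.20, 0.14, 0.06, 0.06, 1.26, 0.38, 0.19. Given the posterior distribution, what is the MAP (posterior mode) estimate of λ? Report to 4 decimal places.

With a Gamma(shape α, rate β) prior on the exponential rate λ, the posterior after n observations with total T = Σxᵢ is Gamma(α+n, β+T).
Sum of observations T = 4.27 minutes; n = 10.
Posterior: Gamma(2.4+10, 13.2+4.27) = Gamma(12.4, 17.47).
Mode = (α−1)/β = 0.6525.

0.6525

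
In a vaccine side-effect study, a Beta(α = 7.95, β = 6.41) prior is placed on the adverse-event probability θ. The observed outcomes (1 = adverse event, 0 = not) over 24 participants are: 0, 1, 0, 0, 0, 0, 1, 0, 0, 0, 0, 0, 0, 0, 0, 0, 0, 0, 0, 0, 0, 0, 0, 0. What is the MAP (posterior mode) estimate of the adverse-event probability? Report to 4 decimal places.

0.2461

The Beta prior is conjugate to a Binomial/Bernoulli likelihood; the update adds successes to α and failures to β.
Posterior: Beta(α+k, β+n−k) = Beta(7.95+2, 6.41+22) = Beta(9.95, 28.41).
Mode of Beta(a,b) for a,b>1 is (a−1)/(a+b−2) = 8.95/36.36 = 0.2461.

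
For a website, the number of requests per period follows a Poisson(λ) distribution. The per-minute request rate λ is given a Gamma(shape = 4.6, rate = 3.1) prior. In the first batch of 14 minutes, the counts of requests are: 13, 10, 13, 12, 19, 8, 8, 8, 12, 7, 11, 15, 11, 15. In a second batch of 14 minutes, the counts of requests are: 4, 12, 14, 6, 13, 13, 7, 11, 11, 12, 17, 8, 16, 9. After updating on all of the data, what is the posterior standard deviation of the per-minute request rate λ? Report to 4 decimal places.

With a Gamma(shape α, rate β) prior, the Poisson likelihood is conjugate: the posterior is Gamma(α + ΣXᵢ, β + n).
Batch 1: sum of counts S = 162 over n = 14 minutes.
After batch 1: Gamma(α+S, β+n) = Gamma(4.6+162, 3.1+14) = Gamma(166.6, 17.1).
Batch 2: sum of counts S = 153 over n = 14 minutes.
After batch 2: Gamma(α+S, β+n) = Gamma(166.6+153, 17.1+14) = Gamma(319.6, 31.1).
SD = √α/β = √319.6/31.1 = 0.5748.

0.5748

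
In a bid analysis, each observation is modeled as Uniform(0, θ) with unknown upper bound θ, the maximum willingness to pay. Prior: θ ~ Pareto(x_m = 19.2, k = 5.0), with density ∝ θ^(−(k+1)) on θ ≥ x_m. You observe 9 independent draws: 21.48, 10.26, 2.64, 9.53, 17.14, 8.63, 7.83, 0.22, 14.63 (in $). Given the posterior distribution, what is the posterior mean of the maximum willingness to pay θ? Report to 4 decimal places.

23.1323

A Pareto(scale x_m, shape k) prior on the upper bound θ of Uniform(0, θ) is conjugate: posterior is Pareto(max(x_m, max xᵢ), k + n).
Sample maximum = 21.48; prior scale x_m = 19.2 → posterior scale = max = 21.48.
Posterior shape = 5.0 + 9 = 14.0.
E[θ|data] = k·x_m/(k−1) = 14.0·21.48/13.0 = 23.1323.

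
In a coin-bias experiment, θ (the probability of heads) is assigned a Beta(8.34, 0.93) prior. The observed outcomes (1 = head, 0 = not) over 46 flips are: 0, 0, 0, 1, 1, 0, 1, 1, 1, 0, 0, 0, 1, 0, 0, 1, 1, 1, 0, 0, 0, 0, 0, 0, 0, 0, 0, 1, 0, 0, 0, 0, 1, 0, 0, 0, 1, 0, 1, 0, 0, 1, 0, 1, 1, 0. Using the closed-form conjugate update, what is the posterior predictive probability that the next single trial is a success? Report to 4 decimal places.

0.4404

The Beta prior is conjugate to a Binomial/Bernoulli likelihood; the update adds successes to α and failures to β.
Posterior: Beta(α+k, β+n−k) = Beta(8.34+16, 0.93+30) = Beta(24.34, 30.93).
For a single future Bernoulli trial, P(success | data) = α/(α+β) = 0.4404.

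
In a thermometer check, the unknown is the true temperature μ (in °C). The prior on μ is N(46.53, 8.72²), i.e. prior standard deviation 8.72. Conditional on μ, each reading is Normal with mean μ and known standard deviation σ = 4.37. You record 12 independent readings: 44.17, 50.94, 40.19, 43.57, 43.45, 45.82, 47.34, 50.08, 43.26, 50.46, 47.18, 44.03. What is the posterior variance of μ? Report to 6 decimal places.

1.558785

For Normal data with known variance σ², a Normal(μ₀, σ₀²) prior on μ is conjugate. Posterior precision = 1/σ₀² + n/σ²; posterior mean is the precision-weighted average of μ₀ and x̄.
σ₀² = 8.72² = 76.0384, σ² = 4.37² = 19.0969; σ² + n·σ₀² = 19.0969 + 12·76.0384 = 931.5577.
Posterior precision = 1/σ₀² + n/σ² = 1/76.0384 + 12/19.0969 = (σ² + n·σ₀²)/(σ₀²σ²) = 931.5577/(76.0384·19.0969); posterior variance σₙ² = σ₀²σ²/(σ² + n·σ₀²) = 76.0384·19.0969/931.5577 = 1.558785.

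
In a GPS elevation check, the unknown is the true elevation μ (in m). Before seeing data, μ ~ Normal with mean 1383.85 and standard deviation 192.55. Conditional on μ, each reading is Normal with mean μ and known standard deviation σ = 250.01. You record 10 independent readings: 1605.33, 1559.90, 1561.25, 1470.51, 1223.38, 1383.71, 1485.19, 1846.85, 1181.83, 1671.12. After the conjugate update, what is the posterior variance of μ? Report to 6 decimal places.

For Normal data with known variance σ², a Normal(μ₀, σ₀²) prior on μ is conjugate. Posterior precision = 1/σ₀² + n/σ²; posterior mean is the precision-weighted average of μ₀ and x̄.
σ₀² = 192.55² = 37075.5025, σ² = 250.01² = 62505.0001; σ² + n·σ₀² = 62505.0001 + 10·37075.5025 = 433260.0251.
Posterior precision = 1/σ₀² + n/σ² = 1/37075.5025 + 10/62505.0001 = (σ² + n·σ₀²)/(σ₀²σ²) = 433260.0251/(37075.5025·62505.0001); posterior variance σₙ² = σ₀²σ²/(σ² + n·σ₀²) = 37075.5025·62505.0001/433260.0251 = 5348.760913.

5348.760913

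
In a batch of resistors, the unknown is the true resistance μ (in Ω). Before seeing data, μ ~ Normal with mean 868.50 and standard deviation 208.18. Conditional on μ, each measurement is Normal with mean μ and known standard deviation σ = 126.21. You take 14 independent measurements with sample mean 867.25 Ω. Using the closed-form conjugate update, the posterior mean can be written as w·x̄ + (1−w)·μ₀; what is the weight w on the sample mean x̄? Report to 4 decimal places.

For Normal data with known variance σ², a Normal(μ₀, σ₀²) prior on μ is conjugate. Posterior precision = 1/σ₀² + n/σ²; posterior mean is the precision-weighted average of μ₀ and x̄.
σ₀² = 208.18² = 43338.9124, σ² = 126.21² = 15928.9641. Prior precision 1/σ₀² = 1/43338.9124; data precision n/σ² = 14/15928.9641.
w = (n/σ²)/(1/σ₀² + n/σ²) = n·σ₀²/(σ² + n·σ₀²) = 14·43338.9124/(15928.9641 + 14·43338.9124) = 606744.7736/622673.7377 = 0.9744.

0.9744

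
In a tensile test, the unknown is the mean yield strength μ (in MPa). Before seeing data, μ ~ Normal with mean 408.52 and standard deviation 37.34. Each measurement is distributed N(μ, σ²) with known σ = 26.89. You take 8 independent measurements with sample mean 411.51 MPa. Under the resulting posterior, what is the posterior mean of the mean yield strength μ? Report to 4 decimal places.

For Normal data with known variance σ², a Normal(μ₀, σ₀²) prior on μ is conjugate. Posterior precision = 1/σ₀² + n/σ²; posterior mean is the precision-weighted average of μ₀ and x̄.
n·x̄ = 8·411.51 = 3292.08.
σ₀² = 37.34² = 1394.2756, σ² = 26.89² = 723.0721; σ² + n·σ₀² = 723.0721 + 8·1394.2756 = 11877.2769.
Posterior mean = (μ₀/σ₀² + n·x̄/σ²)/(1/σ₀² + n/σ²) = (σ²·μ₀ + σ₀²·n·x̄)/(σ² + n·σ₀²) = (723.0721·408.52 + 1394.2756·3292.08)/11877.2769 = 4885456.23154/11877.2769 = 411.3280.

411.3280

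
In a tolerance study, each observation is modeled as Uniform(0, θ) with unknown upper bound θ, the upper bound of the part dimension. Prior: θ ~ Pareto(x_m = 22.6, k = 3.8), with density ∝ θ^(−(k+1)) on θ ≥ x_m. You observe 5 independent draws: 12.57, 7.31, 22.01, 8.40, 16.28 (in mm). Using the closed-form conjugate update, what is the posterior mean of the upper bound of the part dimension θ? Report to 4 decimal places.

A Pareto(scale x_m, shape k) prior on the upper bound θ of Uniform(0, θ) is conjugate: posterior is Pareto(max(x_m, max xᵢ), k + n).
Sample maximum = 22.01; prior scale x_m = 22.6 → posterior scale = max = 22.60.
Posterior shape = 3.8 + 5 = 8.8.
E[θ|data] = k·x_m/(k−1) = 8.8·22.60/7.8 = 25.4974.

25.4974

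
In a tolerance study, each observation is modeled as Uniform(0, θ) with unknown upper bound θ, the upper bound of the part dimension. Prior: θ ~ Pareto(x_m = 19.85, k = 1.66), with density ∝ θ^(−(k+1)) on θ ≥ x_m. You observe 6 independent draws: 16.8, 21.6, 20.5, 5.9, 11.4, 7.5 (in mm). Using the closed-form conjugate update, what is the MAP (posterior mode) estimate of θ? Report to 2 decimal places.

A Pareto(scale x_m, shape k) prior on the upper bound θ of Uniform(0, θ) is conjugate: posterior is Pareto(max(x_m, max xᵢ), k + n).
Sample maximum = 21.6; prior scale x_m = 19.85 → posterior scale = max = 21.60.
Posterior shape = 1.66 + 6 = 7.66.
The Pareto density is decreasing on [x_m, ∞), so the mode is x_m = 21.60.

21.60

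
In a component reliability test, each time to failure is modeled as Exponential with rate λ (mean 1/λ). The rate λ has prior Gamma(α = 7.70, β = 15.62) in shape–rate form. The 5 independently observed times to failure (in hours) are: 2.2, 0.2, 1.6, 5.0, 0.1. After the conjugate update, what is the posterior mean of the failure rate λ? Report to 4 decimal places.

0.5138

With a Gamma(shape α, rate β) prior on the exponential rate λ, the posterior after n observations with total T = Σxᵢ is Gamma(α+n, β+T).
Sum of observations T = 9.1 hours; n = 5.
Posterior: Gamma(7.70+5, 15.62+9.1) = Gamma(12.70, 24.72).
Posterior mean of λ = α/β = 12.70/24.72 = 0.5138.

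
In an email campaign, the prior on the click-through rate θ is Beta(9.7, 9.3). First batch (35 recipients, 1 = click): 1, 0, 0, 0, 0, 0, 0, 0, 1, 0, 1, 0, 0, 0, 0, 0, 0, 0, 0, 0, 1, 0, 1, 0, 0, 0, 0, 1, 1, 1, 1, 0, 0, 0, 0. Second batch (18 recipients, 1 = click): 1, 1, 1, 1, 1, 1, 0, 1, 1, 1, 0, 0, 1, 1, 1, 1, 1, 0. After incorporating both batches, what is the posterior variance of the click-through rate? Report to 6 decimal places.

0.003396

The Beta prior is conjugate to a Binomial/Bernoulli likelihood; the update adds successes to α and failures to β.
After batch 1: Beta(9.7+9, 9.3+26) = Beta(18.7, 35.3).
After batch 2: Beta(18.7+14, 35.3+4) = Beta(32.7, 39.3).
Var = αβ/((α+β)²(α+β+1)) = 32.7·39.3/(72.0²·73.0) = 0.003396.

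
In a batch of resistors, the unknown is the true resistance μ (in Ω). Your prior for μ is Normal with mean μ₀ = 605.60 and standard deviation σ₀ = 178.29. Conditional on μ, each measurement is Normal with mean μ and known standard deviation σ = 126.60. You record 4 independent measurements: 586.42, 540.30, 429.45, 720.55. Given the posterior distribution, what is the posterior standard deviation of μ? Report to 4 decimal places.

59.6519

For Normal data with known variance σ², a Normal(μ₀, σ₀²) prior on μ is conjugate. Posterior precision = 1/σ₀² + n/σ²; posterior mean is the precision-weighted average of μ₀ and x̄.
σ₀² = 178.29² = 31787.3241, σ² = 126.60² = 16027.56; σ² + n·σ₀² = 16027.56 + 4·31787.3241 = 143176.8564.
Posterior precision = 1/σ₀² + n/σ² = 1/31787.3241 + 4/16027.56 = (σ² + n·σ₀²)/(σ₀²σ²) = 143176.8564/(31787.3241·16027.56); posterior variance σₙ² = σ₀²σ²/(σ² + n·σ₀²) = 31787.3241·16027.56/143176.8564 = 3558.349143.
Posterior SD = √σₙ² = √(31787.3241·16027.56/143176.8564) = 59.6519.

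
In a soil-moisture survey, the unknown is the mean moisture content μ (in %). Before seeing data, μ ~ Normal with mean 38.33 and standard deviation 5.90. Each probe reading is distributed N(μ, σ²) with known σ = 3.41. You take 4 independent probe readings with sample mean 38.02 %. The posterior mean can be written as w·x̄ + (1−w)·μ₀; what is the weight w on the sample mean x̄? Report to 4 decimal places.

For Normal data with known variance σ², a Normal(μ₀, σ₀²) prior on μ is conjugate. Posterior precision = 1/σ₀² + n/σ²; posterior mean is the precision-weighted average of μ₀ and x̄.
σ₀² = 5.90² = 34.81, σ² = 3.41² = 11.6281. Prior precision 1/σ₀² = 1/34.81; data precision n/σ² = 4/11.6281.
w = (n/σ²)/(1/σ₀² + n/σ²) = n·σ₀²/(σ² + n·σ₀²) = 4·34.81/(11.6281 + 4·34.81) = 139.24/150.8681 = 0.9229.

0.9229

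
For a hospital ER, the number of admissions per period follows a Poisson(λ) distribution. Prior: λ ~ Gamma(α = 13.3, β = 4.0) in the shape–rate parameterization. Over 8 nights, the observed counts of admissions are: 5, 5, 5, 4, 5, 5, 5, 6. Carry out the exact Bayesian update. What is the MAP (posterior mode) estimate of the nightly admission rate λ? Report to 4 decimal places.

4.3583

With a Gamma(shape α, rate β) prior, the Poisson likelihood is conjugate: the posterior is Gamma(α + ΣXᵢ, β + n).
Sum of counts S = 40 over n = 8 nights.
Posterior: Gamma(α+S, β+n) = Gamma(13.3+40, 4.0+8) = Gamma(53.3, 12.0).
Mode of Gamma(α,β) for α≥1 is (α−1)/β = 52.3/12.0 = 4.3583.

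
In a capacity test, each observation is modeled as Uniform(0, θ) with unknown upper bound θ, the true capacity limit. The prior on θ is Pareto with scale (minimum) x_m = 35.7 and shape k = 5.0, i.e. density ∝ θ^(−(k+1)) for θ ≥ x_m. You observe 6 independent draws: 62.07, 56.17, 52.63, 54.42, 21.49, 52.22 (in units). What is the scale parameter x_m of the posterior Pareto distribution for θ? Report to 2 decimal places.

62.07

A Pareto(scale x_m, shape k) prior on the upper bound θ of Uniform(0, θ) is conjugate: posterior is Pareto(max(x_m, max xᵢ), k + n).
Sample maximum = 62.07; prior scale x_m = 35.7 → posterior scale = max = 62.07.
Posterior shape = 5.0 + 6 = 11.0.
Posterior scale x_m = 62.07.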